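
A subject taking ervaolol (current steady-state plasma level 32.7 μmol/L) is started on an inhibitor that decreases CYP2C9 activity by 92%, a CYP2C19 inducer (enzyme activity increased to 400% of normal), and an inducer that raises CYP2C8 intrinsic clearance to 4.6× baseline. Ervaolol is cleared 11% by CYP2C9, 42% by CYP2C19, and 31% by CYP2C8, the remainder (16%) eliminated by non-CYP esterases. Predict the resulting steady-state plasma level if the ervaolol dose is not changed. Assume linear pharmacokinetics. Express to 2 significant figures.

10 μmol/L

The CYP2C9 pathway (11% of clearance) is reduced to 0.08× activity: 0.11 × 0.08 = 0.0088.
The CYP2C19 pathway (42% of clearance) rises to 4× activity: 0.42 × 4 = 1.68.
The CYP2C8 pathway (31% of clearance) rises to 4.6× activity: 0.31 × 4.6 = 1.426.
Non-CYP routes (16%) are unchanged.
Relative clearance = 0.0088 + 1.68 + 1.426 + 0.16 = 3.2748.
Dividing the baseline by the relative clearance: 32.7 / 3.2748 = 10 μmol/L.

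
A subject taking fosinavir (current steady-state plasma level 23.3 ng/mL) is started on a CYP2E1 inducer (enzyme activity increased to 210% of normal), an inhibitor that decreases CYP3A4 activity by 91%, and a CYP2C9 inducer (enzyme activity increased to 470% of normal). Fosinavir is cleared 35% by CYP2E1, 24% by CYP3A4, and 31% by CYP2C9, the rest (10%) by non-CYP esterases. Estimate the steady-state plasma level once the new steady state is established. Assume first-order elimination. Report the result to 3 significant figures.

The CYP2E1 pathway (35% of clearance) is boosted to 2.1× activity: 0.35 × 2.1 = 0.735.
The CYP3A4 pathway (24% of clearance) is reduced to 0.09× activity: 0.24 × 0.09 = 0.0216.
The CYP2C9 pathway (31% of clearance) is boosted to 4.7× activity: 0.31 × 4.7 = 1.457.
Non-CYP routes (10%) are unchanged.
Relative clearance = 0.735 + 0.0216 + 1.457 + 0.1 = 2.3136.
Steady-state plasma level ∝ 1/CL: new value = 23.3 / 2.3136 = 10.1 ng/mL.

10.1 ng/mL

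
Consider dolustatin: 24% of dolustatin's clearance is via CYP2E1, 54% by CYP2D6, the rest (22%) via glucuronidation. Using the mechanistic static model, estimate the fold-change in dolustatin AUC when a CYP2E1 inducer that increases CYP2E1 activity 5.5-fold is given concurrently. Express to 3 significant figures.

0.481

CYP2E1: 0.24 × 5.5 = 1.32
CYP2D6: 0.54 (unchanged)
Other: 0.22 (unchanged)
New clearance relative to baseline: 1.32 + 0.54 + 0.22 = 2.08.
AUC is inversely proportional to clearance, so the fold-change is 1 / 2.08 = 0.481.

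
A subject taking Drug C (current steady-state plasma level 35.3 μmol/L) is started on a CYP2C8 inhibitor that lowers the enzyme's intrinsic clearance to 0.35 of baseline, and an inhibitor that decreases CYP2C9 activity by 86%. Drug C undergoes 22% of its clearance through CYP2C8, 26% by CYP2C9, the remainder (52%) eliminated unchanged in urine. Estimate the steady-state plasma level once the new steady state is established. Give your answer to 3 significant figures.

CYP2C8: 0.22 × 0.35 = 0.077
CYP2C9: 0.26 × 0.14 = 0.0364
Other: 0.52 (unchanged)
New clearance relative to baseline: 0.077 + 0.0364 + 0.52 = 0.6334.
New steady-state plasma level = 35.3 / 0.6334 = 55.7 μmol/L (concentration scales inversely with clearance).

55.7 μmol/L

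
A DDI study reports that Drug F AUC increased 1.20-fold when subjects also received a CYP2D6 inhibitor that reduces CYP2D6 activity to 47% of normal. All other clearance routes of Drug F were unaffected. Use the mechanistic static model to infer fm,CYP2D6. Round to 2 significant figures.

0.31

Let x = fm,CYP2D6. Because AUC ∝ 1/CL, relative clearance fell to 1/1.20 = 0.8333.
Setting x·0.47 + (1 − x) = 0.8333 and solving: x = (0.8333 − 1)/(0.47 − 1) = 0.31.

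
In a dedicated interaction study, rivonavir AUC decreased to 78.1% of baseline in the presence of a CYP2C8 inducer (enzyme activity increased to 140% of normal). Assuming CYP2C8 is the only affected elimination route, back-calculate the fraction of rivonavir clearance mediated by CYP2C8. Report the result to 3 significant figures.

Let x = fm,CYP2C8. Because AUC ∝ 1/CL, relative clearance rose to 1/0.781 = 1.28.
Only the CYP2C8 route changed, so 1.28 = x·1.4 + (1 − x), giving x = 0.701.

0.701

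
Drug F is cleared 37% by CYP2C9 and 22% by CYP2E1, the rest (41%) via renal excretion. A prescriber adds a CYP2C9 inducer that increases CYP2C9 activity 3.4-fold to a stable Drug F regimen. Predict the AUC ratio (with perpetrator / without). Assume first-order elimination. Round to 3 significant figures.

0.530

CYP2C9: 0.37 × 3.4 = 1.258
CYP2E1: 0.22 (unchanged)
Other: 0.41 (unchanged)
CL_new/CL_old = 1.258 + 0.22 + 0.41 = 1.888.
Since AUC ∝ 1/CL, the ratio is 1 / 1.888 = 0.530.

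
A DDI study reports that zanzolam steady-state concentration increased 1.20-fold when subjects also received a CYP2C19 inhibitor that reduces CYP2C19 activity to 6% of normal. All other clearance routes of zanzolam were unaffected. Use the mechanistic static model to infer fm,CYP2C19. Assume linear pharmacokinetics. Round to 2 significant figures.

Write x for the fraction cleared via CYP2C19. The observed steady-state concentration change means clearance fell to 1/1.20 = 0.8333 of baseline.
Setting x·0.06 + (1 − x) = 0.8333 and solving: x = (0.8333 − 1)/(0.06 − 1) = 0.18.

0.18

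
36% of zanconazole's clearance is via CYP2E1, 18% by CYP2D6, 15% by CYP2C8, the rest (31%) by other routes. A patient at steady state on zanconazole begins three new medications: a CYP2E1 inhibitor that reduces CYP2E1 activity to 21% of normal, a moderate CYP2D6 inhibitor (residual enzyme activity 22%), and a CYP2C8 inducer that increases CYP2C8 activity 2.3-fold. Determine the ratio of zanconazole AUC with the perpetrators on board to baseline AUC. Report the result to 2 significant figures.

The CYP2E1 pathway (36% of clearance) drops to 0.21× activity: 0.36 × 0.21 = 0.0756.
The CYP2D6 pathway (18% of clearance) falls to 0.22× activity: 0.18 × 0.22 = 0.0396.
The CYP2C8 pathway (15% of clearance) is boosted to 2.3× activity: 0.15 × 2.3 = 0.345.
Non-CYP routes (31%) are unchanged.
New clearance relative to baseline: 0.0756 + 0.0396 + 0.345 + 0.31 = 0.7702.
Net AUC ratio = 1 / 0.7702 = 1.3.

1.3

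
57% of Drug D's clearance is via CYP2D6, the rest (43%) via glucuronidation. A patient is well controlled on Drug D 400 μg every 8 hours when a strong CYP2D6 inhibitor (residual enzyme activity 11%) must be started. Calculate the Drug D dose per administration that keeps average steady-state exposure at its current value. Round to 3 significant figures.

The CYP2D6 pathway (57% of clearance) falls to 0.11× activity: 0.57 × 0.11 = 0.0627.
The remaining 43% of clearance is unaffected.
New clearance relative to baseline: 0.0627 + 0.43 = 0.4927.
Exposure is unchanged when dose changes in proportion to clearance. New dose = 400 μg × 0.4927 = 197 μg.

197 μg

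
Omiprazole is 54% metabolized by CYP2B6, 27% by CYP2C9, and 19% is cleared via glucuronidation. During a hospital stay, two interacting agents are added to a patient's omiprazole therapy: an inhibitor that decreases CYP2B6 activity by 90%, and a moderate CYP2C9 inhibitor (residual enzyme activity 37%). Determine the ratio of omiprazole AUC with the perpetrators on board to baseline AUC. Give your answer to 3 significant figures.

2.91

The CYP2B6 pathway (54% of clearance) is reduced to 0.1× activity: 0.54 × 0.1 = 0.054.
The CYP2C9 pathway (27% of clearance) drops to 0.37× activity: 0.27 × 0.37 = 0.0999.
The remaining 19% of clearance is unaffected.
CL_new/CL_old = 0.054 + 0.0999 + 0.19 = 0.3439.
Because AUC varies inversely with clearance, the combined effect is 1 / 0.3439 = 2.91.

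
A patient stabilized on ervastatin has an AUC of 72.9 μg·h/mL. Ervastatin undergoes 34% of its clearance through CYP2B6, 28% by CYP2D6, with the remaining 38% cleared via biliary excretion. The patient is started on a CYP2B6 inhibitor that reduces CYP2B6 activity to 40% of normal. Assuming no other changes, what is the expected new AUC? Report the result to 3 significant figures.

91.6 μg·h/mL

The CYP2B6 pathway (34% of clearance) falls to 0.4× activity: 0.34 × 0.4 = 0.136.
CYP2D6 (28%) and the residual 38% are unaffected.
CL_new/CL_old = 0.136 + 0.28 + 0.38 = 0.796.
New AUC = baseline ÷ relative clearance = 72.9 / 0.796 = 91.6 μg·h/mL.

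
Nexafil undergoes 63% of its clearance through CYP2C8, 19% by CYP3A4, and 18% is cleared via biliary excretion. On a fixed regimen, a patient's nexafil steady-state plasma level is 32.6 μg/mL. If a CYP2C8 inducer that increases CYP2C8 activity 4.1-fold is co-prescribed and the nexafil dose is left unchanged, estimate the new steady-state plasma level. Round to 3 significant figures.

The CYP2C8 pathway (63% of clearance) is boosted to 4.1× activity: 0.63 × 4.1 = 2.583.
CYP3A4 (19%) and the residual 18% are unaffected.
Relative clearance = 2.583 + 0.19 + 0.18 = 2.953.
With dosing unchanged, steady-state plasma level scales as 1/CL: 32.6 / 2.953 = 11.0 μg/mL.

11.0 μg/mL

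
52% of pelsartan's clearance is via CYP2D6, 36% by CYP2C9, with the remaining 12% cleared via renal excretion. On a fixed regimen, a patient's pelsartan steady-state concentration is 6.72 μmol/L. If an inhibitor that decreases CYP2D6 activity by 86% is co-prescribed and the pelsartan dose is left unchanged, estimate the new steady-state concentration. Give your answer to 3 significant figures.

CYP2D6: 0.52 × 0.14 = 0.0728
CYP2C9: 0.36 (unchanged)
Other: 0.12 (unchanged)
New clearance relative to baseline: 0.0728 + 0.36 + 0.12 = 0.5528.
Steady-state concentration ∝ 1/CL, so new value = 6.72 / 0.5528 = 12.2 μmol/L.

12.2 μmol/L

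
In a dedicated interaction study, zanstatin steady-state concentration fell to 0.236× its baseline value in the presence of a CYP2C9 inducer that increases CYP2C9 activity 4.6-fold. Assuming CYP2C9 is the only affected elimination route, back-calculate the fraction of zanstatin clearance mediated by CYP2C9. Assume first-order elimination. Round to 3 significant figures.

Let x = fm,CYP2C9. Because steady-state concentration ∝ 1/CL, relative clearance rose to 1/0.236 = 4.237.
Only the CYP2C9 route changed, so 4.237 = x·4.6 + (1 − x), giving x = 0.899.

0.899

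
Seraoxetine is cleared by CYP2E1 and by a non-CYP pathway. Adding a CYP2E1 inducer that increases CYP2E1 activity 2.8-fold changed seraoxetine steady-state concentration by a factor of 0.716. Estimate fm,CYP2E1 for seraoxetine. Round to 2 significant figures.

0.22

Write x for the fraction cleared via CYP2E1. The observed steady-state concentration change means clearance rose to 1/0.716 = 1.397 of baseline.
Only the CYP2E1 route changed, so 1.397 = x·2.8 + (1 − x), giving x = 0.22.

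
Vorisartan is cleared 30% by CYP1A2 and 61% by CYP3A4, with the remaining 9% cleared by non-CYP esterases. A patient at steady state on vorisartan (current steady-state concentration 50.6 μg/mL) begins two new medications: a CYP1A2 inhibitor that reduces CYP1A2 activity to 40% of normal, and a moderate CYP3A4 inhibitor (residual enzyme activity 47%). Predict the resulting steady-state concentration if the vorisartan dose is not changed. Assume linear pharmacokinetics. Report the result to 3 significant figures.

The CYP1A2 pathway (30% of clearance) is reduced to 0.4× activity: 0.3 × 0.4 = 0.12.
The CYP3A4 pathway (61% of clearance) drops to 0.47× activity: 0.61 × 0.47 = 0.2867.
Non-CYP routes (9%) are unchanged.
Relative clearance = 0.12 + 0.2867 + 0.09 = 0.4967.
New steady-state concentration = 50.6 / 0.4967 = 102 μg/mL (concentration scales inversely with clearance).

102 μg/mL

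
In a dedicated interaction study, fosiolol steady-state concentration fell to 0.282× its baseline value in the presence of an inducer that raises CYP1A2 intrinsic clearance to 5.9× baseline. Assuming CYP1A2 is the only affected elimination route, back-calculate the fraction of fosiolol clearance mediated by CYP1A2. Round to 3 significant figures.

0.520

CL'/CL = 1 / 0.282 = 3.546
5.9·fm + (1 − fm) = 3.546
fm = (3.546 − 1) / (5.9 − 1) = 0.520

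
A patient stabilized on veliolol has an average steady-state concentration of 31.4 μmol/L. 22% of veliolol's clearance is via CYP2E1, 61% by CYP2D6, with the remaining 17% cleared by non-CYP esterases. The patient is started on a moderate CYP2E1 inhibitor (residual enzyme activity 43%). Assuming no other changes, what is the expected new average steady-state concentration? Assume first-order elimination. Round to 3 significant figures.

35.9 μmol/L

The CYP2E1 pathway (22% of clearance) is reduced to 0.43× activity: 0.22 × 0.43 = 0.0946.
CYP2D6 (61%) and the residual 17% are unaffected.
CL_new/CL_old = 0.0946 + 0.61 + 0.17 = 0.8746.
Average steady-state concentration ∝ 1/CL, so new value = 31.4 / 0.8746 = 35.9 μmol/L.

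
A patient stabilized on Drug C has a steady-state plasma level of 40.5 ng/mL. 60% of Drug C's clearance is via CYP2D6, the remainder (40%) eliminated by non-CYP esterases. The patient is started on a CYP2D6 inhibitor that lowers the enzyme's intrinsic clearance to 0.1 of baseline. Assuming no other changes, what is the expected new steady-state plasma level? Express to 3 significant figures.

The CYP2D6 pathway (60% of clearance) drops to 0.1× activity: 0.6 × 0.1 = 0.06.
Non-CYP routes (40%) are unchanged.
CL_new/CL_old = 0.06 + 0.4 = 0.46.
Steady-state plasma level ∝ 1/CL, so new value = 40.5 / 0.46 = 88.0 ng/mL.

88.0 ng/mL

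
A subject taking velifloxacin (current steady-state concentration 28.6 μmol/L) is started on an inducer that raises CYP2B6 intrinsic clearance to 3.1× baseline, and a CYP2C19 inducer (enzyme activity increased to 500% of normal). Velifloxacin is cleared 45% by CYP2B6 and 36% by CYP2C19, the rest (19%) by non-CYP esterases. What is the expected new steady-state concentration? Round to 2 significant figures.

CYP2B6: 0.45 × 3.1 = 1.395
CYP2C19: 0.36 × 5 = 1.8
Other: 0.19 (unchanged)
New clearance relative to baseline: 1.395 + 1.8 + 0.19 = 3.385.
Steady-state concentration ∝ 1/CL: new value = 28.6 / 3.385 = 8.4 μmol/L.

8.4 μmol/L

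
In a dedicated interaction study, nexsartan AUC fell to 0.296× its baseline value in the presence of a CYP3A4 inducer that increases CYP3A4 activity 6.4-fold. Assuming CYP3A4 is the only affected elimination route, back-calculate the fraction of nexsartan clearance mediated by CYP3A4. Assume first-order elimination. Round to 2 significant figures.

Let fm be the CYP3A4 fraction. New clearance relative to baseline = fm × 6.4 + (1 − fm).
AUC ratio = 1 / (new CL fraction), so new CL fraction = 1 / 0.296 = 3.378.
fm × 6.4 + 1 − fm = 3.378  ⇒  fm × (6.4 − 1) = 2.378  ⇒  fm = 0.44.

0.44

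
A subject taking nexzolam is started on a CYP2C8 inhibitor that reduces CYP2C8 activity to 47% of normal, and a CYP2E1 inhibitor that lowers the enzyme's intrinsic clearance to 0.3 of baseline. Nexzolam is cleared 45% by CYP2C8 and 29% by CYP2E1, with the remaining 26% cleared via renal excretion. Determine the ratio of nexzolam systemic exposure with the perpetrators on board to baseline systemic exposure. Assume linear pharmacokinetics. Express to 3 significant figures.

1.79

The CYP2C8 pathway (45% of clearance) is reduced to 0.47× activity: 0.45 × 0.47 = 0.2115.
The CYP2E1 pathway (29% of clearance) is reduced to 0.3× activity: 0.29 × 0.3 = 0.087.
Non-CYP routes (26%) are unchanged.
New clearance relative to baseline: 0.2115 + 0.087 + 0.26 = 0.5585.
Net systemic exposure ratio = 1 / 0.5585 = 1.79.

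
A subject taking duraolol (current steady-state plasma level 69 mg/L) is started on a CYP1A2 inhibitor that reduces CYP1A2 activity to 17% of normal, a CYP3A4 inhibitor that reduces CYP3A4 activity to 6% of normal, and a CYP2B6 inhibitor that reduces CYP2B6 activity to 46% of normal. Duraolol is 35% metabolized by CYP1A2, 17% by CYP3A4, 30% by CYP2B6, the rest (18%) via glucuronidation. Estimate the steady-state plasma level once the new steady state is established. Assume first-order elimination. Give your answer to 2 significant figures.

1.8 × 10² mg/L

The CYP1A2 pathway (35% of clearance) is reduced to 0.17× activity: 0.35 × 0.17 = 0.0595.
The CYP3A4 pathway (17% of clearance) is reduced to 0.06× activity: 0.17 × 0.06 = 0.0102.
The CYP2B6 pathway (30% of clearance) is reduced to 0.46× activity: 0.3 × 0.46 = 0.138.
Non-CYP routes (18%) are unchanged.
Relative clearance = 0.0595 + 0.0102 + 0.138 + 0.18 = 0.3877.
New steady-state plasma level = 69 / 0.3877 = 1.8 × 10² mg/L (concentration scales inversely with clearance).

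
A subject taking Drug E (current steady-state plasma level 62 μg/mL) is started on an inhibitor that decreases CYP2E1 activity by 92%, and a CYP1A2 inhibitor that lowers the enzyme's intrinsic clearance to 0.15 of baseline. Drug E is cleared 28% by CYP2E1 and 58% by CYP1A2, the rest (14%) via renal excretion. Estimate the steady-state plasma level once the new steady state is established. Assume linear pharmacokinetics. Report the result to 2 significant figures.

2.5 × 10² μg/mL

CYP2E1: 0.28 × 0.08 = 0.0224
CYP1A2: 0.58 × 0.15 = 0.087
Other: 0.14 (unchanged)
Relative clearance = 0.0224 + 0.087 + 0.14 = 0.2494.
New steady-state plasma level = 62 / 0.2494 = 2.5 × 10² μg/mL (concentration scales inversely with clearance).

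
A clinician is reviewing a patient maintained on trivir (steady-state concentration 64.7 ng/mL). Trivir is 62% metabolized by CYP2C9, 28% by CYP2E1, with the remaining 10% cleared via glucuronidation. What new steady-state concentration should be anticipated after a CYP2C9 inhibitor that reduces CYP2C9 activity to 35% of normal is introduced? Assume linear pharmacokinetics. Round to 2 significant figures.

1.1 × 10² ng/mL

The CYP2C9 pathway (62% of clearance) is reduced to 0.35× activity: 0.62 × 0.35 = 0.217.
CYP2E1 (28%) and the residual 10% are unaffected.
Relative clearance = 0.217 + 0.28 + 0.1 = 0.597.
With dosing unchanged, steady-state concentration scales as 1/CL: 64.7 / 0.597 = 1.1 × 10² ng/mL.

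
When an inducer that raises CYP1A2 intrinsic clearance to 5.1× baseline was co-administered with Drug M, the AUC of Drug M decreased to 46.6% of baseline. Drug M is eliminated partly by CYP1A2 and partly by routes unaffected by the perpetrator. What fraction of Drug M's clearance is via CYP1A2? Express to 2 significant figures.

0.28

CL'/CL = 1 / 0.466 = 2.146
5.1·fm + (1 − fm) = 2.146
fm = (2.146 − 1) / (5.1 − 1) = 0.28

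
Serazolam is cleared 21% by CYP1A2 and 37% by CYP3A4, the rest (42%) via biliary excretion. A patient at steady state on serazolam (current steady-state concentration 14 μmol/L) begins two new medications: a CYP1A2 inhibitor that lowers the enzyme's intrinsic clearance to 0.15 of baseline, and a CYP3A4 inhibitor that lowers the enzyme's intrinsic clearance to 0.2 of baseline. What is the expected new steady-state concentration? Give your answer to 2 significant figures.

27 μmol/L

CYP1A2: 0.21 × 0.15 = 0.0315
CYP3A4: 0.37 × 0.2 = 0.074
Other: 0.42 (unchanged)
CL_new/CL_old = 0.0315 + 0.074 + 0.42 = 0.5255.
New steady-state concentration = 14 / 0.5255 = 27 μmol/L (concentration scales inversely with clearance).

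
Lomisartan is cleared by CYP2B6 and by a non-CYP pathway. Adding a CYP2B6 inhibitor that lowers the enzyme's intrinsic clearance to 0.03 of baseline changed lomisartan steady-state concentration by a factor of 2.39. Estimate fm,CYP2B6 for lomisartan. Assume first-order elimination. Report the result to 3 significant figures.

0.600

CL'/CL = 1 / 2.39 = 0.4184
0.03·fm + (1 − fm) = 0.4184
fm = (0.4184 − 1) / (0.03 − 1) = 0.600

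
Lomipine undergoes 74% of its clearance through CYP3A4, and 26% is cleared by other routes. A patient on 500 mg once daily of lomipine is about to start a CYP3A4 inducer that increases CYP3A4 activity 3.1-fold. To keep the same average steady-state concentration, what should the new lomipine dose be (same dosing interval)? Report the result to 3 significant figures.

CYP3A4: 0.74 × 3.1 = 2.294
Other: 0.26 (unchanged)
CL_new/CL_old = 2.294 + 0.26 = 2.554.
Exposure is unchanged when dose changes in proportion to clearance. New dose = 500 mg × 2.554 = 1.28 × 10³ mg.

1.28 × 10³ mg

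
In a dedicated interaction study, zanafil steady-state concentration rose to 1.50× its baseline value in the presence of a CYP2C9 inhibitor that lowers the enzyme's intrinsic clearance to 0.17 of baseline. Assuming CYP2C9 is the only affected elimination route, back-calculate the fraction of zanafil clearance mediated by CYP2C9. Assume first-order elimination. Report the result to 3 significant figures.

Write x for the fraction cleared via CYP2C9. The observed steady-state concentration change means clearance fell to 1/1.50 = 0.6667 of baseline.
Only the CYP2C9 route changed, so 0.6667 = x·0.17 + (1 − x), giving x = 0.402.

0.402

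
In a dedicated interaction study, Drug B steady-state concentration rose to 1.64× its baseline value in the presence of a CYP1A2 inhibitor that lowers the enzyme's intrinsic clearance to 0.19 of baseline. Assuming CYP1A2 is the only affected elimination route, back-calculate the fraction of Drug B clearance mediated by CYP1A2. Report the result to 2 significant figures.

0.48

Call the CYP1A2 fraction fm. After the interaction, CL_new/CL_old = fm × 0.19 + (1 − fm).
Steady-state concentration ratio = 1 / (new CL fraction), so new CL fraction = 1 / 1.64 = 0.6098.
fm × 0.19 + 1 − fm = 0.6098  ⇒  fm × (0.19 − 1) = −0.3902  ⇒  fm = 0.48.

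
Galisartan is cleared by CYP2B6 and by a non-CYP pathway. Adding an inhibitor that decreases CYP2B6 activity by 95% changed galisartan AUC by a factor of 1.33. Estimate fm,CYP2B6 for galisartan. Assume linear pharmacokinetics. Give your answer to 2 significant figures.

Let x = fm,CYP2B6. Because AUC ∝ 1/CL, relative clearance fell to 1/1.33 = 0.7519.
Only the CYP2B6 route changed, so 0.7519 = x·0.05 + (1 − x), giving x = 0.26.

0.26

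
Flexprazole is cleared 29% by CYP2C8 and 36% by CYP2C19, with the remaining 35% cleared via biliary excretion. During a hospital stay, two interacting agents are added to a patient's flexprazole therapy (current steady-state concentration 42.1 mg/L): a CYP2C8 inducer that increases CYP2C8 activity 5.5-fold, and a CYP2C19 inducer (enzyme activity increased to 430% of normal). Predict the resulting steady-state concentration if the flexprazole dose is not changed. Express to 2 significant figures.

12 mg/L

The CYP2C8 pathway (29% of clearance) increases to 5.5× activity: 0.29 × 5.5 = 1.595.
The CYP2C19 pathway (36% of clearance) increases to 4.3× activity: 0.36 × 4.3 = 1.548.
The remaining 35% of clearance is unaffected.
CL_new/CL_old = 1.595 + 1.548 + 0.35 = 3.493.
Dividing the baseline by the relative clearance: 42.1 / 3.493 = 12 mg/L.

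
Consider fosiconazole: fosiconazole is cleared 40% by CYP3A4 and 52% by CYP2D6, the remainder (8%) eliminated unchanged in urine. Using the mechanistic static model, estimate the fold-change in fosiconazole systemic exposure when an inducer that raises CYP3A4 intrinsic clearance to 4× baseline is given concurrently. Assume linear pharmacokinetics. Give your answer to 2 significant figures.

CYP3A4: 0.4 × 4 = 1.6
CYP2D6: 0.52 (unchanged)
Other: 0.08 (unchanged)
New clearance relative to baseline: 1.6 + 0.52 + 0.08 = 2.2.
Since systemic exposure ∝ 1/CL, the ratio is 1 / 2.2 = 0.45.

0.45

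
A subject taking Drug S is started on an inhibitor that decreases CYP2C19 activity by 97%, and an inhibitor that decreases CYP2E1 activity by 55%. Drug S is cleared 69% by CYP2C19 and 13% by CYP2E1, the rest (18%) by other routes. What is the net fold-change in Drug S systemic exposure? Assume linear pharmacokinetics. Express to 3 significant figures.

3.86

The CYP2C19 pathway (69% of clearance) drops to 0.03× activity: 0.69 × 0.03 = 0.0207.
The CYP2E1 pathway (13% of clearance) drops to 0.45× activity: 0.13 × 0.45 = 0.0585.
The remaining 18% of clearance is unaffected.
Relative clearance = 0.0207 + 0.0585 + 0.18 = 0.2592.
Because systemic exposure varies inversely with clearance, the combined effect is 1 / 0.2592 = 3.86.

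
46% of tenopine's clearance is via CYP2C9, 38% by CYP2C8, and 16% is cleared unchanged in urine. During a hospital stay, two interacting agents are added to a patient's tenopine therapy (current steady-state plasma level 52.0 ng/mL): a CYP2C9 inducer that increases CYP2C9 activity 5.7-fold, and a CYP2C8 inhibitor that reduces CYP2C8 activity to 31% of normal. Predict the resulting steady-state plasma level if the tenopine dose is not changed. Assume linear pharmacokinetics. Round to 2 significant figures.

18 ng/mL

CYP2C9: 0.46 × 5.7 = 2.622
CYP2C8: 0.38 × 0.31 = 0.1178
Other: 0.16 (unchanged)
New clearance relative to baseline: 2.622 + 0.1178 + 0.16 = 2.8998.
New steady-state plasma level = 52.0 / 2.8998 = 18 ng/mL (concentration scales inversely with clearance).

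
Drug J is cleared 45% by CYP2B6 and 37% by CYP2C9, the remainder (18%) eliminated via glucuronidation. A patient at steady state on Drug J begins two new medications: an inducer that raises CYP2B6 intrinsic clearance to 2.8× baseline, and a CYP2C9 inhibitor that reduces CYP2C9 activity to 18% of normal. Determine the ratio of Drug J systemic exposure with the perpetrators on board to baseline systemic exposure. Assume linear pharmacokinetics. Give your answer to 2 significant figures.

The CYP2B6 pathway (45% of clearance) increases to 2.8× activity: 0.45 × 2.8 = 1.26.
The CYP2C9 pathway (37% of clearance) is reduced to 0.18× activity: 0.37 × 0.18 = 0.0666.
Non-CYP routes (18%) are unchanged.
CL_new/CL_old = 1.26 + 0.0666 + 0.18 = 1.5066.
Net systemic exposure ratio = 1 / 1.5066 = 0.66.

0.66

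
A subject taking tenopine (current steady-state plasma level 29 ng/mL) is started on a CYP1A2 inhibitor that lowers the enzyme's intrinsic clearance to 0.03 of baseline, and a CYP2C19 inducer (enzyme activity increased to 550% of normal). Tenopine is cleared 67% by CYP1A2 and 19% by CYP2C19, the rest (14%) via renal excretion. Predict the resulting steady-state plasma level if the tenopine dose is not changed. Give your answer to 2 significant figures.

24 ng/mL

The CYP1A2 pathway (67% of clearance) drops to 0.03× activity: 0.67 × 0.03 = 0.0201.
The CYP2C19 pathway (19% of clearance) rises to 5.5× activity: 0.19 × 5.5 = 1.045.
Non-CYP routes (14%) are unchanged.
New clearance relative to baseline: 0.0201 + 1.045 + 0.14 = 1.2051.
New steady-state plasma level = 29 / 1.2051 = 24 ng/mL (concentration scales inversely with clearance).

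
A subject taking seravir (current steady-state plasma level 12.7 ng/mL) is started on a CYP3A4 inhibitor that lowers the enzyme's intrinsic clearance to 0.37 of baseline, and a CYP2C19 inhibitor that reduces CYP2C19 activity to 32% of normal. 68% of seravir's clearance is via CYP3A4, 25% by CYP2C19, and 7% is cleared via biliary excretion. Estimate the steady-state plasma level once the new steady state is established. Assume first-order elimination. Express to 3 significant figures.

31.6 ng/mL

The CYP3A4 pathway (68% of clearance) drops to 0.37× activity: 0.68 × 0.37 = 0.2516.
The CYP2C19 pathway (25% of clearance) drops to 0.32× activity: 0.25 × 0.32 = 0.08.
The remaining 7% of clearance is unaffected.
CL_new/CL_old = 0.2516 + 0.08 + 0.07 = 0.4016.
New steady-state plasma level = 12.7 / 0.4016 = 31.6 ng/mL (concentration scales inversely with clearance).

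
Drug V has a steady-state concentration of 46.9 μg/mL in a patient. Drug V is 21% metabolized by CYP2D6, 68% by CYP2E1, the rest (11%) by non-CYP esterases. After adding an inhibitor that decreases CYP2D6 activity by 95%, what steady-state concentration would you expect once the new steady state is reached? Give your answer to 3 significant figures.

58.6 μg/mL

CYP2D6: 0.21 × 0.05 = 0.0105
CYP2E1: 0.68 (unchanged)
Other: 0.11 (unchanged)
New clearance relative to baseline: 0.0105 + 0.68 + 0.11 = 0.8005.
Steady-state concentration ∝ 1/CL, so new value = 46.9 / 0.8005 = 58.6 μg/mL.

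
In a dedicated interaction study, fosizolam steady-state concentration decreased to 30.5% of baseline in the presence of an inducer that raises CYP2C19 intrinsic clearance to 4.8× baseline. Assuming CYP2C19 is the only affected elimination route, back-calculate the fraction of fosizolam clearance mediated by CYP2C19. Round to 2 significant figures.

CL'/CL = 1 / 0.305 = 3.279
4.8·fm + (1 − fm) = 3.279
fm = (3.279 − 1) / (4.8 − 1) = 0.60

0.60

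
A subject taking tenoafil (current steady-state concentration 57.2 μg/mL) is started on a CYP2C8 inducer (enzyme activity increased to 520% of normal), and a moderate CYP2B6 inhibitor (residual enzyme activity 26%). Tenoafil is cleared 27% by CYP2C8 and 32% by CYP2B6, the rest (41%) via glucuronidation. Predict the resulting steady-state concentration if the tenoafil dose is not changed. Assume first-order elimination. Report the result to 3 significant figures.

CYP2C8: 0.27 × 5.2 = 1.404
CYP2B6: 0.32 × 0.26 = 0.0832
Other: 0.41 (unchanged)
Relative clearance = 1.404 + 0.0832 + 0.41 = 1.8972.
Dividing the baseline by the relative clearance: 57.2 / 1.8972 = 30.1 μg/mL.

30.1 μg/mL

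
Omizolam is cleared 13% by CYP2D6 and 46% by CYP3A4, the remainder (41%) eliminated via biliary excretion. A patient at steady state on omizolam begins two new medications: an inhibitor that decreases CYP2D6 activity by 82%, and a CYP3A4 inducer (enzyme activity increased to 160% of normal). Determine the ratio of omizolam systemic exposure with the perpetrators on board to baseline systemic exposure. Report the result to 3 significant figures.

CYP2D6: 0.13 × 0.18 = 0.0234
CYP3A4: 0.46 × 1.6 = 0.736
Other: 0.41 (unchanged)
Relative clearance = 0.0234 + 0.736 + 0.41 = 1.1694.
Because systemic exposure varies inversely with clearance, the combined effect is 1 / 1.1694 = 0.855.

0.855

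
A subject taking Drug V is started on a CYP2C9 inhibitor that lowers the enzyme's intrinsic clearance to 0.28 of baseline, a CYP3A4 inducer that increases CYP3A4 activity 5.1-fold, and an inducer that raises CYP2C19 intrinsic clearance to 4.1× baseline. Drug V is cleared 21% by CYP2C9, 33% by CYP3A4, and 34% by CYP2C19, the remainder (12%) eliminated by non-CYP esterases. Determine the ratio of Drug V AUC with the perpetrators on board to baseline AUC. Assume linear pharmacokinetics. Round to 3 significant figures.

CYP2C9: 0.21 × 0.28 = 0.0588
CYP3A4: 0.33 × 5.1 = 1.683
CYP2C19: 0.34 × 4.1 = 1.394
Other: 0.12 (unchanged)
New clearance relative to baseline: 0.0588 + 1.683 + 1.394 + 0.12 = 3.2558.
AUC ∝ 1/CL: fold-change = 1 / 3.2558 = 0.307.

0.307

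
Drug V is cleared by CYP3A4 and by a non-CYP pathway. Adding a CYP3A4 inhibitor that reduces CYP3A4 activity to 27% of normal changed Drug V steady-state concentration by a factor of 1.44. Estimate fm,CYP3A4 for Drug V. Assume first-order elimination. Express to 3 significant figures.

0.419

Write x for the fraction cleared via CYP3A4. The observed steady-state concentration change means clearance fell to 1/1.44 = 0.6944 of baseline.
Setting x·0.27 + (1 − x) = 0.6944 and solving: x = (0.6944 − 1)/(0.27 − 1) = 0.419.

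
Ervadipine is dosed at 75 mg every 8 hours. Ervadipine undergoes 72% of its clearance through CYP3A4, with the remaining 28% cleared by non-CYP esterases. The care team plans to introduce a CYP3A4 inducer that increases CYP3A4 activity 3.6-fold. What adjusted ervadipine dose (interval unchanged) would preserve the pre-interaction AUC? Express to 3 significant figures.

215 mg

CYP3A4: 0.72 × 3.6 = 2.592
Other: 0.28 (unchanged)
CL_new/CL_old = 2.592 + 0.28 = 2.872.
Exposure is unchanged when dose changes in proportion to clearance. New dose = 75 mg × 2.872 = 215 mg.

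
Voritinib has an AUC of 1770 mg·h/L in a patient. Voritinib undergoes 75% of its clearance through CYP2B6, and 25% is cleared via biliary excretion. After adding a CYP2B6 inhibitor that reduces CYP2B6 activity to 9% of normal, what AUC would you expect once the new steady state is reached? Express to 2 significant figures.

5.6 × 10³ mg·h/L

The CYP2B6 pathway (75% of clearance) falls to 0.09× activity: 0.75 × 0.09 = 0.0675.
The remaining 25% of clearance is unaffected.
Relative clearance = 0.0675 + 0.25 = 0.3175.
With dosing unchanged, AUC scales as 1/CL: 1770 / 0.3175 = 5.6 × 10³ mg·h/L.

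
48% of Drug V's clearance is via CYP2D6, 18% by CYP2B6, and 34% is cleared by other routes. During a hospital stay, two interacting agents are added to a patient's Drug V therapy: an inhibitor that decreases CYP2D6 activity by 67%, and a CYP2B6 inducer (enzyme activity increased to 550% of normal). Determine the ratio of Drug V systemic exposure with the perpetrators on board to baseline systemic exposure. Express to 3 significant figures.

The CYP2D6 pathway (48% of clearance) drops to 0.33× activity: 0.48 × 0.33 = 0.1584.
The CYP2B6 pathway (18% of clearance) is boosted to 5.5× activity: 0.18 × 5.5 = 0.99.
Non-CYP routes (34%) are unchanged.
New clearance relative to baseline: 0.1584 + 0.99 + 0.34 = 1.4884.
Because systemic exposure varies inversely with clearance, the combined effect is 1 / 1.4884 = 0.672.

0.672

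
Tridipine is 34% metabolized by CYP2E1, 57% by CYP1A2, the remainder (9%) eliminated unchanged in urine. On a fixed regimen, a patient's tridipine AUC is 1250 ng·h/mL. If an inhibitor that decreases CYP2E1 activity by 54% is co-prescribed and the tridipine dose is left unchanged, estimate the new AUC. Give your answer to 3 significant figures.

1.53 × 10³ ng·h/mL

The CYP2E1 pathway (34% of clearance) drops to 0.46× activity: 0.34 × 0.46 = 0.1564.
CYP1A2 (57%) and the residual 9% are unaffected.
CL_new/CL_old = 0.1564 + 0.57 + 0.09 = 0.8164.
With dosing unchanged, AUC scales as 1/CL: 1250 / 0.8164 = 1.53 × 10³ ng·h/mL.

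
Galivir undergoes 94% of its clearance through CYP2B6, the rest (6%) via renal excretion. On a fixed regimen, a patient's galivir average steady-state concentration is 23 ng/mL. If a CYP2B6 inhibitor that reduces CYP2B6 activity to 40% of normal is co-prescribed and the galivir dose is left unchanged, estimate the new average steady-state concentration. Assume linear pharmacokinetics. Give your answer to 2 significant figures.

53 ng/mL

The CYP2B6 pathway (94% of clearance) is reduced to 0.4× activity: 0.94 × 0.4 = 0.376.
Non-CYP routes (6%) are unchanged.
Relative clearance = 0.376 + 0.06 = 0.436.
New average steady-state concentration = baseline ÷ relative clearance = 23 / 0.436 = 53 ng/mL.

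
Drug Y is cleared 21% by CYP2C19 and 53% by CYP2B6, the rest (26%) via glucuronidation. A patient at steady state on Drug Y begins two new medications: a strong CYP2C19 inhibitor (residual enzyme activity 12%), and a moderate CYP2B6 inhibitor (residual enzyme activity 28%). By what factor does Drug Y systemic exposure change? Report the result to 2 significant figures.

The CYP2C19 pathway (21% of clearance) is reduced to 0.12× activity: 0.21 × 0.12 = 0.0252.
The CYP2B6 pathway (53% of clearance) drops to 0.28× activity: 0.53 × 0.28 = 0.1484.
Non-CYP routes (26%) are unchanged.
Relative clearance = 0.0252 + 0.1484 + 0.26 = 0.4336.
Because systemic exposure varies inversely with clearance, the combined effect is 1 / 0.4336 = 2.3.

2.3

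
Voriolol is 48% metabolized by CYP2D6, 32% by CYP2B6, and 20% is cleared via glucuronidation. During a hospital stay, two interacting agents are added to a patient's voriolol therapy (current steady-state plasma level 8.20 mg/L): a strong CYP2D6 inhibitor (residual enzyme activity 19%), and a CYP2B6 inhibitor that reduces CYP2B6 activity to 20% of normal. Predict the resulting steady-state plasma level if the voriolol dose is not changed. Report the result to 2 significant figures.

CYP2D6: 0.48 × 0.19 = 0.0912
CYP2B6: 0.32 × 0.2 = 0.064
Other: 0.2 (unchanged)
CL_new/CL_old = 0.0912 + 0.064 + 0.2 = 0.3552.
Steady-state plasma level ∝ 1/CL: new value = 8.20 / 0.3552 = 23 mg/L.

23 mg/L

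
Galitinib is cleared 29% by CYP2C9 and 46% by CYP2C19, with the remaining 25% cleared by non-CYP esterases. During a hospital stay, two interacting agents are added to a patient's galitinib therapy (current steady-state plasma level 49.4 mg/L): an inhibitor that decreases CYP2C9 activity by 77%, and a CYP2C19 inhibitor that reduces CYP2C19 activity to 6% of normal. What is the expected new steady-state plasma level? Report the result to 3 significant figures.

CYP2C9: 0.29 × 0.23 = 0.0667
CYP2C19: 0.46 × 0.06 = 0.0276
Other: 0.25 (unchanged)
New clearance relative to baseline: 0.0667 + 0.0276 + 0.25 = 0.3443.
Steady-state plasma level ∝ 1/CL: new value = 49.4 / 0.3443 = 143 mg/L.

143 mg/L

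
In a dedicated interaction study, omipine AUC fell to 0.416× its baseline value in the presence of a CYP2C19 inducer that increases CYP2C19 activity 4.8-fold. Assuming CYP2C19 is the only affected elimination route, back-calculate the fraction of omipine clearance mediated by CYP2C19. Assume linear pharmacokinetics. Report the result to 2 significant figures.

0.37

Call the CYP2C19 fraction fm. After the interaction, CL_new/CL_old = fm × 4.8 + (1 − fm).
AUC ratio = 1 / (new CL fraction), so new CL fraction = 1 / 0.416 = 2.404.
fm × 4.8 + 1 − fm = 2.404  ⇒  fm × (4.8 − 1) = 1.404  ⇒  fm = 0.37.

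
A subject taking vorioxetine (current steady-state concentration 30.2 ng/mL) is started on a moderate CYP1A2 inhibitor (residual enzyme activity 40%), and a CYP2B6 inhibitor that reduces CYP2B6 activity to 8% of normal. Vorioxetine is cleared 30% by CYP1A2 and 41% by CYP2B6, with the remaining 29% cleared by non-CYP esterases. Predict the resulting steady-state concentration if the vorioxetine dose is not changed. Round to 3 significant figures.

The CYP1A2 pathway (30% of clearance) drops to 0.4× activity: 0.3 × 0.4 = 0.12.
The CYP2B6 pathway (41% of clearance) drops to 0.08× activity: 0.41 × 0.08 = 0.0328.
The remaining 29% of clearance is unaffected.
Relative clearance = 0.12 + 0.0328 + 0.29 = 0.4428.
Steady-state concentration ∝ 1/CL: new value = 30.2 / 0.4428 = 68.2 ng/mL.

68.2 ng/mL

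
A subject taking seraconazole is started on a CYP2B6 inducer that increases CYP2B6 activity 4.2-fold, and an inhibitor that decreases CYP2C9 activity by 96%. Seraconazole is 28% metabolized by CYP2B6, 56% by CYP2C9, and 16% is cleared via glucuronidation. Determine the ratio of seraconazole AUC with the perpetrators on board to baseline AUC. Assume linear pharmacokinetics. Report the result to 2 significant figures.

0.74

The CYP2B6 pathway (28% of clearance) increases to 4.2× activity: 0.28 × 4.2 = 1.176.
The CYP2C9 pathway (56% of clearance) is reduced to 0.04× activity: 0.56 × 0.04 = 0.0224.
Non-CYP routes (16%) are unchanged.
Relative clearance = 1.176 + 0.0224 + 0.16 = 1.3584.
AUC ∝ 1/CL: fold-change = 1 / 1.3584 = 0.74.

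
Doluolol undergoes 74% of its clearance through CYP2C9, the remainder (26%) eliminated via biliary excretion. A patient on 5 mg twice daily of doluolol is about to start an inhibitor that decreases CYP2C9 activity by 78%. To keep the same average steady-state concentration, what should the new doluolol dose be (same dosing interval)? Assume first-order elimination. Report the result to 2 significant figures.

The CYP2C9 pathway (74% of clearance) falls to 0.22× activity: 0.74 × 0.22 = 0.1628.
The remaining 26% of clearance is unaffected.
Relative clearance = 0.1628 + 0.26 = 0.4228.
To maintain the same steady-state level, dose must scale with clearance: new dose = 5 × 0.4228 = 2.1 mg.

2.1 mg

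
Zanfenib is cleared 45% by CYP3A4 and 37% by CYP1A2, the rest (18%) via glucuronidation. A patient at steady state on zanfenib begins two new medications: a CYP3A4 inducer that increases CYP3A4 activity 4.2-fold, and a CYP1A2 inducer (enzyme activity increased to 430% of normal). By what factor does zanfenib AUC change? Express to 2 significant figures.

0.27

The CYP3A4 pathway (45% of clearance) rises to 4.2× activity: 0.45 × 4.2 = 1.89.
The CYP1A2 pathway (37% of clearance) increases to 4.3× activity: 0.37 × 4.3 = 1.591.
Non-CYP routes (18%) are unchanged.
CL_new/CL_old = 1.89 + 1.591 + 0.18 = 3.661.
Because AUC varies inversely with clearance, the combined effect is 1 / 3.661 = 0.27.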